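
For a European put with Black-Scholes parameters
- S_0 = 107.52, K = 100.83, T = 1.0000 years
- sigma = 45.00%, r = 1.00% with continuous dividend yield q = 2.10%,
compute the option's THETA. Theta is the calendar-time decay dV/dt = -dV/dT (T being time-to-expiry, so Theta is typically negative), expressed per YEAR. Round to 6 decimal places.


Answer: Theta = -9.176777

Derivation:
d1 = 0.3433132142; d2 = -0.1066867858
phi(d1) = 0.3761111699; exp(-qT) = 0.9792189646; exp(-rT) = 0.9900498337
Theta = -S*exp(-qT)*phi(d1)*sigma/(2*sqrt(T)) + r*K*exp(-rT)*N(-d2) - q*S*exp(-qT)*N(-d1)
N(-d1) = 0.3656814204; N(-d2) = 0.5424812669; sqrt(T) = 1.0000000000
Term 1 = -107.5200 * 0.9792189646 * 0.3761111699 * 0.4500 / (2 * 1.0000000000) = -8.9097972453
Term 2 = 0.0100 * 100.8300 * 0.9900498337 * 0.5424812669 = 0.5415412810
Term 3 = -0.0210 * 107.5200 * 0.9792189646 * 0.3656814204 = -0.8085209201
Theta = -8.9097972453 + (0.5415412810) + (-0.8085209201) = -9.176777


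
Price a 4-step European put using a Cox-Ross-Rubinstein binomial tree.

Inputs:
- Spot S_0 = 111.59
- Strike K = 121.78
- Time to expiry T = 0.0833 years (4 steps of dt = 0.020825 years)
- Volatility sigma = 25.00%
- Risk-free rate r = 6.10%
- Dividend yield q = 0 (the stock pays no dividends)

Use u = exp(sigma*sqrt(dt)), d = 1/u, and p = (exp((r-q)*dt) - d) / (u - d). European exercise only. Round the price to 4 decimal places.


Answer: Price = V(0,0) = 10.0476

Derivation:
dt = T/N = 0.020825
u = exp(sigma*sqrt(dt)) = 1.036736; d = 1/u = 0.964566
p = (exp((r-q)*dt) - d) / (u - d) = 0.508595
Discount per step: exp(-r*dt) = 0.998730
Stock lattice S(k, i) with i counting down-moves:
  k=0: S(0,0) = 111.5900
  k=1: S(1,0) = 115.6894; S(1,1) = 107.6359
  k=2: S(2,0) = 119.9393; S(2,1) = 111.5900; S(2,2) = 103.8219
  k=3: S(3,0) = 124.3454; S(3,1) = 115.6894; S(3,2) = 107.6359; S(3,3) = 100.1431
  k=4: S(4,0) = 128.9133; S(4,1) = 119.9393; S(4,2) = 111.5900; S(4,3) = 103.8219; S(4,4) = 96.5946
Terminal payoffs V(N, i) = max(K - S_T, 0):
  V(4,0) = 0.000000; V(4,1) = 1.840699; V(4,2) = 10.190000; V(4,3) = 17.958083; V(4,4) = 25.185409
Backward induction: V(k, i) = exp(-r*dt) * [p * V(k+1, i) + (1-p) * V(k+1, i+1)].
  V(3,0) = exp(-r*dt) * [p*0.000000 + (1-p)*1.840699] = 0.903381
  V(3,1) = exp(-r*dt) * [p*1.840699 + (1-p)*10.190000] = 5.936044
  V(3,2) = exp(-r*dt) * [p*10.190000 + (1-p)*17.958083] = 13.989495
  V(3,3) = exp(-r*dt) * [p*17.958083 + (1-p)*25.185409] = 21.482323
  V(2,0) = exp(-r*dt) * [p*0.903381 + (1-p)*5.936044] = 3.372172
  V(2,1) = exp(-r*dt) * [p*5.936044 + (1-p)*13.989495] = 9.880992
  V(2,2) = exp(-r*dt) * [p*13.989495 + (1-p)*21.482323] = 17.649076
  V(1,0) = exp(-r*dt) * [p*3.372172 + (1-p)*9.880992] = 6.562299
  V(1,1) = exp(-r*dt) * [p*9.880992 + (1-p)*17.649076] = 13.680879
  V(0,0) = exp(-r*dt) * [p*6.562299 + (1-p)*13.680879] = 10.047635


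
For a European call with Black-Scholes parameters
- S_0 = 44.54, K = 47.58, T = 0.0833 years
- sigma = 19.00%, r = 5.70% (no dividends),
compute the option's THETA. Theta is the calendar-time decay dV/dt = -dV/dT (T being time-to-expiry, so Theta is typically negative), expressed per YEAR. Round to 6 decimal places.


Answer: Theta = -3.569441

Derivation:
d1 = -1.0900094058; d2 = -1.1448467107
phi(d1) = 0.2202485086; exp(-qT) = 1.0000000000; exp(-rT) = 0.9952631544
Theta = -S*exp(-qT)*phi(d1)*sigma/(2*sqrt(T)) - r*K*exp(-rT)*N(d2) + q*S*exp(-qT)*N(d1)
N(d1) = 0.1378545004; N(d2) = 0.1261363309; sqrt(T) = 0.2886173938
Term 1 = -44.5400 * 1.0000000000 * 0.2202485086 * 0.1900 / (2 * 0.2886173938) = -3.2289721079
Term 2 = -0.0570 * 47.5800 * 0.9952631544 * 0.1261363309 = -0.3404688734
Term 3 = 0 (no dividend yield, q = 0)
Theta = -3.2289721079 + (-0.3404688734) + (0.0000000000) = -3.569441


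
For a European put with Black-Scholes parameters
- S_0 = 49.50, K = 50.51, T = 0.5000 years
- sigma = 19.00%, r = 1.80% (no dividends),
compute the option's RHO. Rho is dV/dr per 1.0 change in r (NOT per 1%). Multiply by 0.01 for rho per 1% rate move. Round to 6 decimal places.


Answer: Rho = -14.011744

Derivation:
d1 = -0.0161791011; d2 = -0.1505293896
phi(d1) = 0.3988900696; exp(-qT) = 1.0000000000; exp(-rT) = 0.9910403788
N(-d2) = 0.5598265173
Rho = -K*T*exp(-rT)*N(-d2) = -50.5100 * 0.5000 * 0.9910403788 * 0.5598265173 = -14.011744


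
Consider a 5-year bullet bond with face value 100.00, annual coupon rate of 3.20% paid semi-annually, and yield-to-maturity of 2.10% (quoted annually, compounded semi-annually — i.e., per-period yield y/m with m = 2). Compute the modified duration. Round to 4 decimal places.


Coupon per period c = face * coupon_rate / m = 1.600000
Periods per year m = 2; per-period yield y/m = 0.010500
Number of cashflows N = 10
Cashflows (t years, CF_t, discount factor 1/(1+y/m)^(m*t), PV):
  t = 0.5000: CF_t = 1.600000, DF = 0.989609, PV = 1.583375
  t = 1.0000: CF_t = 1.600000, DF = 0.979326, PV = 1.566922
  t = 1.5000: CF_t = 1.600000, DF = 0.969150, PV = 1.550640
  t = 2.0000: CF_t = 1.600000, DF = 0.959080, PV = 1.534528
  t = 2.5000: CF_t = 1.600000, DF = 0.949114, PV = 1.518583
  t = 3.0000: CF_t = 1.600000, DF = 0.939252, PV = 1.502803
  t = 3.5000: CF_t = 1.600000, DF = 0.929492, PV = 1.487188
  t = 4.0000: CF_t = 1.600000, DF = 0.919834, PV = 1.471734
  t = 4.5000: CF_t = 1.600000, DF = 0.910276, PV = 1.456442
  t = 5.0000: CF_t = 101.600000, DF = 0.900818, PV = 91.523059
Price P = sum_t PV_t = 105.195273
First compute Macaulay numerator sum_t t * PV_t:
  t * PV_t at t = 0.5000: 0.791687
  t * PV_t at t = 1.0000: 1.566922
  t * PV_t at t = 1.5000: 2.325960
  t * PV_t at t = 2.0000: 3.069055
  t * PV_t at t = 2.5000: 3.796456
  t * PV_t at t = 3.0000: 4.508409
  t * PV_t at t = 3.5000: 5.205157
  t * PV_t at t = 4.0000: 5.886938
  t * PV_t at t = 4.5000: 6.553988
  t * PV_t at t = 5.0000: 457.615297
Macaulay duration D = 491.319870 / 105.195273 = 4.670551
Modified duration = D / (1 + y/m) = 4.670551 / (1 + 0.010500) = 4.622020

Answer: Modified duration = 4.6220


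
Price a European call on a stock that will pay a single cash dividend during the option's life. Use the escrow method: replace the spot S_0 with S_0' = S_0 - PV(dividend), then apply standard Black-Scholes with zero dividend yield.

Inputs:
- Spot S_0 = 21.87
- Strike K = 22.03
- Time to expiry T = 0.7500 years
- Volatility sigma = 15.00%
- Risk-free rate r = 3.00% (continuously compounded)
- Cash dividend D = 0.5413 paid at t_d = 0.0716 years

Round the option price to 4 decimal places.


Answer: Price = 1.0082

Derivation:
PV(D) = D * exp(-r * t_d) = 0.5413 * 0.99785431 = 0.54013854
S_0' = S_0 - PV(D) = 21.8700 - 0.54013854 = 21.32986146
d1 = (ln(S_0'/K) + (r + sigma^2/2)*T) / (sigma*sqrt(T)) = -0.01046638
d2 = d1 - sigma*sqrt(T) = -0.14037019
exp(-rT) = 0.97775124
N(d1) = 0.49582459; N(d2) = 0.44418375
C = S_0' * N(d1) - K * exp(-rT) * N(d2) = 21.32986146 * 0.49582459 - 22.0300 * 0.97775124 * 0.44418375 = 1.0082


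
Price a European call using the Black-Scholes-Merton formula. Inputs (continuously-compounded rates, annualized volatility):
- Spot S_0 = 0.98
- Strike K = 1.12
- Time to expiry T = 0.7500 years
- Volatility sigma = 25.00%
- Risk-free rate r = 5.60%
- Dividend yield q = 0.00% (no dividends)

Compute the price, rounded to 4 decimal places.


Answer: Price = 0.0493

Derivation:
d1 = (ln(S/K) + (r - q + 0.5*sigma^2) * T) / (sigma * sqrt(T)) = -0.31451222
d2 = d1 - sigma * sqrt(T) = -0.53101857
exp(-rT) = 0.95886978; exp(-qT) = 1.00000000
C = S_0 * exp(-qT) * N(d1) - K * exp(-rT) * N(d2)
N(d1) = 0.37656602; N(d2) = 0.29770296
C = 0.9800 * 1.00000000 * 0.37656602 - 1.1200 * 0.95886978 * 0.29770296 = 0.0493


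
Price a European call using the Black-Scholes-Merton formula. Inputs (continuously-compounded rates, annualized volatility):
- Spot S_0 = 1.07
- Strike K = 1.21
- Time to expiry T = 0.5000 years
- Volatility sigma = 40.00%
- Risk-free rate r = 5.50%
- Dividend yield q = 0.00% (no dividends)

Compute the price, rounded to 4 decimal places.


d1 = (ln(S/K) + (r - q + 0.5*sigma^2) * T) / (sigma * sqrt(T)) = -0.19608676
d2 = d1 - sigma * sqrt(T) = -0.47892947
exp(-rT) = 0.97287468; exp(-qT) = 1.00000000
C = S_0 * exp(-qT) * N(d1) - K * exp(-rT) * N(d2)
N(d1) = 0.42227113; N(d2) = 0.31599440
C = 1.0700 * 1.00000000 * 0.42227113 - 1.2100 * 0.97287468 * 0.31599440 = 0.0798

Answer: Price = 0.0798


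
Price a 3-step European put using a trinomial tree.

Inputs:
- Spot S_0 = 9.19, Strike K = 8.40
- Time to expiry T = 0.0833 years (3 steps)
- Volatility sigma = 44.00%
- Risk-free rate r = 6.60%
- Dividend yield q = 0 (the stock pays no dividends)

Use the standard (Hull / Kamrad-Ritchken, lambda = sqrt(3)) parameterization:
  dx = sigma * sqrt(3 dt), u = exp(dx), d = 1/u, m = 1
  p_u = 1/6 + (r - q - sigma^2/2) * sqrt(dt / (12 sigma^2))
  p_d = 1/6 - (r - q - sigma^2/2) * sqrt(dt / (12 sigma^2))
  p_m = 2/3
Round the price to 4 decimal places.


dt = T/N = 0.027767; dx = sigma*sqrt(3*dt) = 0.126992
u = exp(dx) = 1.135408; d = 1/u = 0.880741
p_u = 0.163299, p_m = 0.666667, p_d = 0.170034
Discount per step: exp(-r*dt) = 0.998169
Stock lattice S(k, j) with j the centered position index:
  k=0: S(0,+0) = 9.1900
  k=1: S(1,-1) = 8.0940; S(1,+0) = 9.1900; S(1,+1) = 10.4344
  k=2: S(2,-2) = 7.1287; S(2,-1) = 8.0940; S(2,+0) = 9.1900; S(2,+1) = 10.4344; S(2,+2) = 11.8473
  k=3: S(3,-3) = 6.2786; S(3,-2) = 7.1287; S(3,-1) = 8.0940; S(3,+0) = 9.1900; S(3,+1) = 10.4344; S(3,+2) = 11.8473; S(3,+3) = 13.4515
Terminal payoffs V(N, j) = max(K - S_T, 0):
  V(3,-3) = 2.121438; V(3,-2) = 1.271273; V(3,-1) = 0.305990; V(3,+0) = 0.000000; V(3,+1) = 0.000000; V(3,+2) = 0.000000; V(3,+3) = 0.000000
Backward induction: V(k, j) = exp(-r*dt) * [p_u * V(k+1, j+1) + p_m * V(k+1, j) + p_d * V(k+1, j-1)]
  V(2,-2) = exp(-r*dt) * [p_u*0.305990 + p_m*1.271273 + p_d*2.121438] = 1.255896
  V(2,-1) = exp(-r*dt) * [p_u*0.000000 + p_m*0.305990 + p_d*1.271273] = 0.419384
  V(2,+0) = exp(-r*dt) * [p_u*0.000000 + p_m*0.000000 + p_d*0.305990] = 0.051933
  V(2,+1) = exp(-r*dt) * [p_u*0.000000 + p_m*0.000000 + p_d*0.000000] = 0.000000
  V(2,+2) = exp(-r*dt) * [p_u*0.000000 + p_m*0.000000 + p_d*0.000000] = 0.000000
  V(1,-1) = exp(-r*dt) * [p_u*0.051933 + p_m*0.419384 + p_d*1.255896] = 0.500696
  V(1,+0) = exp(-r*dt) * [p_u*0.000000 + p_m*0.051933 + p_d*0.419384] = 0.105738
  V(1,+1) = exp(-r*dt) * [p_u*0.000000 + p_m*0.000000 + p_d*0.051933] = 0.008814
  V(0,+0) = exp(-r*dt) * [p_u*0.008814 + p_m*0.105738 + p_d*0.500696] = 0.156779

Answer: Price = V(0,0) = 0.1568


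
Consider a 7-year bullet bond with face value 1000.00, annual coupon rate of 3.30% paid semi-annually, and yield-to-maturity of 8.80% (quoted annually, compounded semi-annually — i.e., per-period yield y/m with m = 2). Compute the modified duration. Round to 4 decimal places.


Answer: Modified duration = 5.8890

Derivation:
Coupon per period c = face * coupon_rate / m = 16.500000
Periods per year m = 2; per-period yield y/m = 0.044000
Number of cashflows N = 14
Cashflows (t years, CF_t, discount factor 1/(1+y/m)^(m*t), PV):
  t = 0.5000: CF_t = 16.500000, DF = 0.957854, PV = 15.804598
  t = 1.0000: CF_t = 16.500000, DF = 0.917485, PV = 15.138504
  t = 1.5000: CF_t = 16.500000, DF = 0.878817, PV = 14.500482
  t = 2.0000: CF_t = 16.500000, DF = 0.841779, PV = 13.889351
  t = 2.5000: CF_t = 16.500000, DF = 0.806302, PV = 13.303976
  t = 3.0000: CF_t = 16.500000, DF = 0.772320, PV = 12.743272
  t = 3.5000: CF_t = 16.500000, DF = 0.739770, PV = 12.206199
  t = 4.0000: CF_t = 16.500000, DF = 0.708592, PV = 11.691762
  t = 4.5000: CF_t = 16.500000, DF = 0.678728, PV = 11.199005
  t = 5.0000: CF_t = 16.500000, DF = 0.650122, PV = 10.727017
  t = 5.5000: CF_t = 16.500000, DF = 0.622722, PV = 10.274920
  t = 6.0000: CF_t = 16.500000, DF = 0.596477, PV = 9.841878
  t = 6.5000: CF_t = 16.500000, DF = 0.571339, PV = 9.427086
  t = 7.0000: CF_t = 1016.500000, DF = 0.547259, PV = 556.288909
Price P = sum_t PV_t = 717.036959
First compute Macaulay numerator sum_t t * PV_t:
  t * PV_t at t = 0.5000: 7.902299
  t * PV_t at t = 1.0000: 15.138504
  t * PV_t at t = 1.5000: 21.750723
  t * PV_t at t = 2.0000: 27.778702
  t * PV_t at t = 2.5000: 33.259940
  t * PV_t at t = 3.0000: 38.229816
  t * PV_t at t = 3.5000: 42.721697
  t * PV_t at t = 4.0000: 46.767047
  t * PV_t at t = 4.5000: 50.395525
  t * PV_t at t = 5.0000: 53.635084
  t * PV_t at t = 5.5000: 56.512061
  t * PV_t at t = 6.0000: 59.051266
  t * PV_t at t = 6.5000: 61.276058
  t * PV_t at t = 7.0000: 3894.022366
Macaulay duration D = 4408.441087 / 717.036959 = 6.148136
Modified duration = D / (1 + y/m) = 6.148136 / (1 + 0.044000) = 5.889020


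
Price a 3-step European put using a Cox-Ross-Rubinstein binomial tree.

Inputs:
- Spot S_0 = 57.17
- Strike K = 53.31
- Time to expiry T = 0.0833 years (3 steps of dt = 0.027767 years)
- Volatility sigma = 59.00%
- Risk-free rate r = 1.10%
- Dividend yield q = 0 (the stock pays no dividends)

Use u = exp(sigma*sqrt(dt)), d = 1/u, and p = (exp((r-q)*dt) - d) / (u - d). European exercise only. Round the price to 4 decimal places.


dt = T/N = 0.027767
u = exp(sigma*sqrt(dt)) = 1.103309; d = 1/u = 0.906365
p = (exp((r-q)*dt) - d) / (u - d) = 0.476992
Discount per step: exp(-r*dt) = 0.999695
Stock lattice S(k, i) with i counting down-moves:
  k=0: S(0,0) = 57.1700
  k=1: S(1,0) = 63.0762; S(1,1) = 51.8169
  k=2: S(2,0) = 69.5925; S(2,1) = 57.1700; S(2,2) = 46.9650
  k=3: S(3,0) = 76.7820; S(3,1) = 63.0762; S(3,2) = 51.8169; S(3,3) = 42.5674
Terminal payoffs V(N, i) = max(K - S_T, 0):
  V(3,0) = 0.000000; V(3,1) = 0.000000; V(3,2) = 1.493138; V(3,3) = 10.742617
Backward induction: V(k, i) = exp(-r*dt) * [p * V(k+1, i) + (1-p) * V(k+1, i+1)].
  V(2,0) = exp(-r*dt) * [p*0.000000 + (1-p)*0.000000] = 0.000000
  V(2,1) = exp(-r*dt) * [p*0.000000 + (1-p)*1.493138] = 0.780684
  V(2,2) = exp(-r*dt) * [p*1.493138 + (1-p)*10.742617] = 6.328752
  V(1,0) = exp(-r*dt) * [p*0.000000 + (1-p)*0.780684] = 0.408179
  V(1,1) = exp(-r*dt) * [p*0.780684 + (1-p)*6.328752] = 3.681241
  V(0,0) = exp(-r*dt) * [p*0.408179 + (1-p)*3.681241] = 2.119368

Answer: Price = V(0,0) = 2.1194


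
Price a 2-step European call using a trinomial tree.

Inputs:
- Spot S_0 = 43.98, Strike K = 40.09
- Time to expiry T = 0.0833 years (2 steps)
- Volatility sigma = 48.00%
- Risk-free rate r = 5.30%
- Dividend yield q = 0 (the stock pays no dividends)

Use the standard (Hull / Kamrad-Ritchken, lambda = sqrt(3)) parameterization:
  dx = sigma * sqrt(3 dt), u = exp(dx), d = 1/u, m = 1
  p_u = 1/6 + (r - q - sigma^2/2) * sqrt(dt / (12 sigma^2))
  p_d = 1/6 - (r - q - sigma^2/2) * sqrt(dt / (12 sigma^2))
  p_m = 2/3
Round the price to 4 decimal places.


Answer: Price = V(0,0) = 5.0194

Derivation:
dt = T/N = 0.041650; dx = sigma*sqrt(3*dt) = 0.169672
u = exp(dx) = 1.184916; d = 1/u = 0.843942
p_u = 0.159032, p_m = 0.666667, p_d = 0.174301
Discount per step: exp(-r*dt) = 0.997795
Stock lattice S(k, j) with j the centered position index:
  k=0: S(0,+0) = 43.9800
  k=1: S(1,-1) = 37.1166; S(1,+0) = 43.9800; S(1,+1) = 52.1126
  k=2: S(2,-2) = 31.3242; S(2,-1) = 37.1166; S(2,+0) = 43.9800; S(2,+1) = 52.1126; S(2,+2) = 61.7490
Terminal payoffs V(N, j) = max(S_T - K, 0):
  V(2,-2) = 0.000000; V(2,-1) = 0.000000; V(2,+0) = 3.890000; V(2,+1) = 12.022595; V(2,+2) = 21.659035
Backward induction: V(k, j) = exp(-r*dt) * [p_u * V(k+1, j+1) + p_m * V(k+1, j) + p_d * V(k+1, j-1)]
  V(1,-1) = exp(-r*dt) * [p_u*3.890000 + p_m*0.000000 + p_d*0.000000] = 0.617272
  V(1,+0) = exp(-r*dt) * [p_u*12.022595 + p_m*3.890000 + p_d*0.000000] = 4.495381
  V(1,+1) = exp(-r*dt) * [p_u*21.659035 + p_m*12.022595 + p_d*3.890000] = 12.110819
  V(0,+0) = exp(-r*dt) * [p_u*12.110819 + p_m*4.495381 + p_d*0.617272] = 5.019433


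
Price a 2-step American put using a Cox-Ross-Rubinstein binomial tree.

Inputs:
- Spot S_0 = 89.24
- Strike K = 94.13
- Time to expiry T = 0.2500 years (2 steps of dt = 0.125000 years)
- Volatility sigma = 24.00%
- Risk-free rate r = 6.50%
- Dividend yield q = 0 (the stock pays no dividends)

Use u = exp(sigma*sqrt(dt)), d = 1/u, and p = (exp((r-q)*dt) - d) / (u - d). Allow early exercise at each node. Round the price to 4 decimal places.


Answer: Price = V(0,0) = 6.9020

Derivation:
dt = T/N = 0.125000
u = exp(sigma*sqrt(dt)) = 1.088557; d = 1/u = 0.918647
p = (exp((r-q)*dt) - d) / (u - d) = 0.526814
Discount per step: exp(-r*dt) = 0.991908
Stock lattice S(k, i) with i counting down-moves:
  k=0: S(0,0) = 89.2400
  k=1: S(1,0) = 97.1428; S(1,1) = 81.9801
  k=2: S(2,0) = 105.7455; S(2,1) = 89.2400; S(2,2) = 75.3108
Terminal payoffs V(N, i) = max(K - S_T, 0):
  V(2,0) = 0.000000; V(2,1) = 4.890000; V(2,2) = 18.819186
Backward induction: V(k, i) = exp(-r*dt) * [p * V(k+1, i) + (1-p) * V(k+1, i+1)]; then take max(V_cont, immediate exercise) for American.
  V(1,0) = exp(-r*dt) * [p*0.000000 + (1-p)*4.890000] = 2.295156; exercise = 0.000000; V(1,0) = max -> 2.295156
  V(1,1) = exp(-r*dt) * [p*4.890000 + (1-p)*18.819186] = 11.388191; exercise = 12.149898; V(1,1) = max -> 12.149898
  V(0,0) = exp(-r*dt) * [p*2.295156 + (1-p)*12.149898] = 6.901976; exercise = 4.890000; V(0,0) = max -> 6.901976


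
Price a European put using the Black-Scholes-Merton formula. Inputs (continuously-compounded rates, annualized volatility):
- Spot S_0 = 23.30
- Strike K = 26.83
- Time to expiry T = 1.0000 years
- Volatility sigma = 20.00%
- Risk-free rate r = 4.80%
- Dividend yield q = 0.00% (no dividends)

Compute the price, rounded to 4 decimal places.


Answer: Price = 3.2889

Derivation:
d1 = (ln(S/K) + (r - q + 0.5*sigma^2) * T) / (sigma * sqrt(T)) = -0.36533652
d2 = d1 - sigma * sqrt(T) = -0.56533652
exp(-rT) = 0.95313379; exp(-qT) = 1.00000000
P = K * exp(-rT) * N(-d2) - S_0 * exp(-qT) * N(-d1)
N(-d1) = 0.64256989; N(-d2) = 0.71407755
P = 26.8300 * 0.95313379 * 0.71407755 - 23.3000 * 1.00000000 * 0.64256989 = 3.2889


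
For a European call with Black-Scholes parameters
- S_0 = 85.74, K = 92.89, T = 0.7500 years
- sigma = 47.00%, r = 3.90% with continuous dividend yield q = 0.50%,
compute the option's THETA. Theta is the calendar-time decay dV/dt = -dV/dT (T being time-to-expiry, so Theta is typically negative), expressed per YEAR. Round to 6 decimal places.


Answer: Theta = -10.293509

Derivation:
d1 = 0.0693826725; d2 = -0.3376492673
phi(d1) = 0.3979831900; exp(-qT) = 0.9962570225; exp(-rT) = 0.9711736407
Theta = -S*exp(-qT)*phi(d1)*sigma/(2*sqrt(T)) - r*K*exp(-rT)*N(d2) + q*S*exp(-qT)*N(d1)
N(d1) = 0.5276574895; N(d2) = 0.3678137552; sqrt(T) = 0.8660254038
Term 1 = -85.7400 * 0.9962570225 * 0.3979831900 * 0.4700 / (2 * 0.8660254038) = -9.2247973463
Term 2 = -0.0390 * 92.8900 * 0.9711736407 * 0.3678137552 = -1.2940719478
Term 3 = 0.0050 * 85.7400 * 0.9962570225 * 0.5276574895 = 0.2253600789
Theta = -9.2247973463 + (-1.2940719478) + (0.2253600789) = -10.293509


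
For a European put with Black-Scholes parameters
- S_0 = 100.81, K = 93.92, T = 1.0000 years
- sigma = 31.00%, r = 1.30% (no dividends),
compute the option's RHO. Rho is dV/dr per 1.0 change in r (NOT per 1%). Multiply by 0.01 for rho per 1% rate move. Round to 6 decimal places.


d1 = 0.4253038741; d2 = 0.1153038741
phi(d1) = 0.3644447830; exp(-qT) = 1.0000000000; exp(-rT) = 0.9870841350
N(-d2) = 0.4541021339
Rho = -K*T*exp(-rT)*N(-d2) = -93.9200 * 1.0000 * 0.9870841350 * 0.4541021339 = -42.098420

Answer: Rho = -42.098420


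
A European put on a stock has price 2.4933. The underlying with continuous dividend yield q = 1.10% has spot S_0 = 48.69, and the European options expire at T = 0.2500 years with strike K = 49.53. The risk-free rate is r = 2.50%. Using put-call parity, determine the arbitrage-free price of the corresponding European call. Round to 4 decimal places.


Answer: Call price = 1.8282

Derivation:
Put-call parity: C - P = S_0 * exp(-qT) - K * exp(-rT).
S_0 * exp(-qT) = 48.6900 * 0.99725378 = 48.55628644
K * exp(-rT) = 49.5300 * 0.99376949 = 49.22140287
C = P + S*exp(-qT) - K*exp(-rT)
C = 2.4933 + 48.55628644 - 49.22140287 = 1.8282


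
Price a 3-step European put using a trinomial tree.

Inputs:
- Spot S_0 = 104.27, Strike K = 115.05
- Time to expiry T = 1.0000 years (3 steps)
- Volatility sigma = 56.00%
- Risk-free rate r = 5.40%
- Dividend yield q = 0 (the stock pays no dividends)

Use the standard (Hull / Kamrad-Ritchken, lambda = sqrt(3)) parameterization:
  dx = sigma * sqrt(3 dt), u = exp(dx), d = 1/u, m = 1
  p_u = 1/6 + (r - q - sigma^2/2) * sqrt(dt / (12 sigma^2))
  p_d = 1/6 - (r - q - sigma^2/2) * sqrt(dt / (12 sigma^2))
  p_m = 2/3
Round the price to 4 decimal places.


dt = T/N = 0.333333; dx = sigma*sqrt(3*dt) = 0.560000
u = exp(dx) = 1.750673; d = 1/u = 0.571209
p_u = 0.136071, p_m = 0.666667, p_d = 0.197262
Discount per step: exp(-r*dt) = 0.982161
Stock lattice S(k, j) with j the centered position index:
  k=0: S(0,+0) = 104.2700
  k=1: S(1,-1) = 59.5600; S(1,+0) = 104.2700; S(1,+1) = 182.5426
  k=2: S(2,-2) = 34.0212; S(2,-1) = 59.5600; S(2,+0) = 104.2700; S(2,+1) = 182.5426; S(2,+2) = 319.5723
  k=3: S(3,-3) = 19.4332; S(3,-2) = 34.0212; S(3,-1) = 59.5600; S(3,+0) = 104.2700; S(3,+1) = 182.5426; S(3,+2) = 319.5723; S(3,+3) = 559.4665
Terminal payoffs V(N, j) = max(K - S_T, 0):
  V(3,-3) = 95.616786; V(3,-2) = 81.028806; V(3,-1) = 55.490031; V(3,+0) = 10.780000; V(3,+1) = 0.000000; V(3,+2) = 0.000000; V(3,+3) = 0.000000
Backward induction: V(k, j) = exp(-r*dt) * [p_u * V(k+1, j+1) + p_m * V(k+1, j) + p_d * V(k+1, j-1)]
  V(2,-2) = exp(-r*dt) * [p_u*55.490031 + p_m*81.028806 + p_d*95.616786] = 78.996548
  V(2,-1) = exp(-r*dt) * [p_u*10.780000 + p_m*55.490031 + p_d*81.028806] = 53.472874
  V(2,+0) = exp(-r*dt) * [p_u*0.000000 + p_m*10.780000 + p_d*55.490031] = 17.809267
  V(2,+1) = exp(-r*dt) * [p_u*0.000000 + p_m*0.000000 + p_d*10.780000] = 2.088549
  V(2,+2) = exp(-r*dt) * [p_u*0.000000 + p_m*0.000000 + p_d*0.000000] = 0.000000
  V(1,-1) = exp(-r*dt) * [p_u*17.809267 + p_m*53.472874 + p_d*78.996548] = 52.697776
  V(1,+0) = exp(-r*dt) * [p_u*2.088549 + p_m*17.809267 + p_d*53.472874] = 22.300160
  V(1,+1) = exp(-r*dt) * [p_u*0.000000 + p_m*2.088549 + p_d*17.809267] = 4.817948
  V(0,+0) = exp(-r*dt) * [p_u*4.817948 + p_m*22.300160 + p_d*52.697776] = 25.455278

Answer: Price = V(0,0) = 25.4553


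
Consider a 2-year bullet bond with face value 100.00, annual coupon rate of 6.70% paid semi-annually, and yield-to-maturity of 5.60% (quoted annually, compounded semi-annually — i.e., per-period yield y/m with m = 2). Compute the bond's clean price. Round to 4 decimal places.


Coupon per period c = face * coupon_rate / m = 3.350000
Periods per year m = 2; per-period yield y/m = 0.028000
Number of cashflows N = 4
Cashflows (t years, CF_t, discount factor 1/(1+y/m)^(m*t), PV):
  t = 0.5000: CF_t = 3.350000, DF = 0.972763, PV = 3.258755
  t = 1.0000: CF_t = 3.350000, DF = 0.946267, PV = 3.169995
  t = 1.5000: CF_t = 3.350000, DF = 0.920493, PV = 3.083653
  t = 2.0000: CF_t = 103.350000, DF = 0.895422, PV = 92.541817
Price P = sum_t PV_t = 102.054220

Answer: Price = 102.0542


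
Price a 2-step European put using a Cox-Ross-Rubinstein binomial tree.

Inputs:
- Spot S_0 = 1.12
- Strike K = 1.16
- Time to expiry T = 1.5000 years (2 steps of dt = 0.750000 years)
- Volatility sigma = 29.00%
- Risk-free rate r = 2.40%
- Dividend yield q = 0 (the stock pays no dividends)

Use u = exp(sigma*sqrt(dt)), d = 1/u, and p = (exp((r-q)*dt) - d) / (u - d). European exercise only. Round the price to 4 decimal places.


Answer: Price = V(0,0) = 0.1483

Derivation:
dt = T/N = 0.750000
u = exp(sigma*sqrt(dt)) = 1.285500; d = 1/u = 0.777908
p = (exp((r-q)*dt) - d) / (u - d) = 0.473324
Discount per step: exp(-r*dt) = 0.982161
Stock lattice S(k, i) with i counting down-moves:
  k=0: S(0,0) = 1.1200
  k=1: S(1,0) = 1.4398; S(1,1) = 0.8713
  k=2: S(2,0) = 1.8508; S(2,1) = 1.1200; S(2,2) = 0.6778
Terminal payoffs V(N, i) = max(K - S_T, 0):
  V(2,0) = 0.000000; V(2,1) = 0.040000; V(2,2) = 0.482243
Backward induction: V(k, i) = exp(-r*dt) * [p * V(k+1, i) + (1-p) * V(k+1, i+1)].
  V(1,0) = exp(-r*dt) * [p*0.000000 + (1-p)*0.040000] = 0.020691
  V(1,1) = exp(-r*dt) * [p*0.040000 + (1-p)*0.482243] = 0.268050
  V(0,0) = exp(-r*dt) * [p*0.020691 + (1-p)*0.268050] = 0.148276


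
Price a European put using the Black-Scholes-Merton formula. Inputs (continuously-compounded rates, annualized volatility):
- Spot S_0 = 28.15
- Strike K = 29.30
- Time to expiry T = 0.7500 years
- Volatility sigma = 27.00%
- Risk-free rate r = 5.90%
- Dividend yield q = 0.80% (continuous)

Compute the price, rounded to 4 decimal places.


d1 = (ln(S/K) + (r - q + 0.5*sigma^2) * T) / (sigma * sqrt(T)) = 0.10925750
d2 = d1 - sigma * sqrt(T) = -0.12456936
exp(-rT) = 0.95671475; exp(-qT) = 0.99401796
P = K * exp(-rT) * N(-d2) - S_0 * exp(-qT) * N(-d1)
N(-d1) = 0.45649913; N(-d2) = 0.54956776
P = 29.3000 * 0.95671475 * 0.54956776 - 28.1500 * 0.99401796 * 0.45649913 = 2.6318

Answer: Price = 2.6318


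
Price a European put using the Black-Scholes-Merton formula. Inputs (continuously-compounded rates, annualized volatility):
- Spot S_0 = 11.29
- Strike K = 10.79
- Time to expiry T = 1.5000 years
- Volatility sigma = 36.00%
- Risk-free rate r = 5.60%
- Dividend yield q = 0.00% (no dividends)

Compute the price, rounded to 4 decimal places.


d1 = (ln(S/K) + (r - q + 0.5*sigma^2) * T) / (sigma * sqrt(T)) = 0.51370699
d2 = d1 - sigma * sqrt(T) = 0.07279883
exp(-rT) = 0.91943126; exp(-qT) = 1.00000000
P = K * exp(-rT) * N(-d2) - S_0 * exp(-qT) * N(-d1)
N(-d1) = 0.30372843; N(-d2) = 0.47098310
P = 10.7900 * 0.91943126 * 0.47098310 - 11.2900 * 1.00000000 * 0.30372843 = 1.2434

Answer: Price = 1.2434


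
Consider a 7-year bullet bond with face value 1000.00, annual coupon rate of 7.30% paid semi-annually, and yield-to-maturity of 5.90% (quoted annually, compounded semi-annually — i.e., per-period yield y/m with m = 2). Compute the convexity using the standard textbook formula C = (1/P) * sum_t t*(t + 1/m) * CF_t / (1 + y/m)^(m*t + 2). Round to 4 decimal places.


Coupon per period c = face * coupon_rate / m = 36.500000
Periods per year m = 2; per-period yield y/m = 0.029500
Number of cashflows N = 14
Cashflows (t years, CF_t, discount factor 1/(1+y/m)^(m*t), PV):
  t = 0.5000: CF_t = 36.500000, DF = 0.971345, PV = 35.454104
  t = 1.0000: CF_t = 36.500000, DF = 0.943512, PV = 34.438178
  t = 1.5000: CF_t = 36.500000, DF = 0.916476, PV = 33.451362
  t = 2.0000: CF_t = 36.500000, DF = 0.890214, PV = 32.492824
  t = 2.5000: CF_t = 36.500000, DF = 0.864706, PV = 31.561752
  t = 3.0000: CF_t = 36.500000, DF = 0.839928, PV = 30.657360
  t = 3.5000: CF_t = 36.500000, DF = 0.815860, PV = 29.778883
  t = 4.0000: CF_t = 36.500000, DF = 0.792482, PV = 28.925579
  t = 4.5000: CF_t = 36.500000, DF = 0.769773, PV = 28.096725
  t = 5.0000: CF_t = 36.500000, DF = 0.747716, PV = 27.291622
  t = 5.5000: CF_t = 36.500000, DF = 0.726290, PV = 26.509590
  t = 6.0000: CF_t = 36.500000, DF = 0.705479, PV = 25.749966
  t = 6.5000: CF_t = 36.500000, DF = 0.685263, PV = 25.012108
  t = 7.0000: CF_t = 1036.500000, DF = 0.665627, PV = 689.922634
Price P = sum_t PV_t = 1079.342689
Convexity numerator sum_t t*(t + 1/m) * CF_t / (1+y/m)^(m*t + 2):
  t = 0.5000: term = 16.725681
  t = 1.0000: term = 48.739236
  t = 1.5000: term = 94.685257
  t = 2.0000: term = 153.286802
  t = 2.5000: term = 223.341625
  t = 3.0000: term = 303.718577
  t = 3.5000: term = 393.354155
  t = 4.0000: term = 491.249204
  t = 4.5000: term = 596.465765
  t = 5.0000: term = 708.124054
  t = 5.5000: term = 825.399577
  t = 6.0000: term = 947.520376
  t = 6.5000: term = 1073.764389
  t = 7.0000: term = 34174.879708
Convexity = (1/P) * sum = 40051.254407 / 1079.342689 = 37.107079

Answer: Convexity = 37.1071


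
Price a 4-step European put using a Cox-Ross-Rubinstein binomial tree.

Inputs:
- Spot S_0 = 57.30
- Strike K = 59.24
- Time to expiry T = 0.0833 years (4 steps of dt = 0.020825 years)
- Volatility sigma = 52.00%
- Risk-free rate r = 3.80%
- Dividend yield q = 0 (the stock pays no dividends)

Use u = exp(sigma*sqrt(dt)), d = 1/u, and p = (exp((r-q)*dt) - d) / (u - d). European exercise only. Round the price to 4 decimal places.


dt = T/N = 0.020825
u = exp(sigma*sqrt(dt)) = 1.077928; d = 1/u = 0.927706
p = (exp((r-q)*dt) - d) / (u - d) = 0.486519
Discount per step: exp(-r*dt) = 0.999209
Stock lattice S(k, i) with i counting down-moves:
  k=0: S(0,0) = 57.3000
  k=1: S(1,0) = 61.7653; S(1,1) = 53.1575
  k=2: S(2,0) = 66.5785; S(2,1) = 57.3000; S(2,2) = 49.3146
  k=3: S(3,0) = 71.7668; S(3,1) = 61.7653; S(3,2) = 53.1575; S(3,3) = 45.7494
  k=4: S(4,0) = 77.3594; S(4,1) = 66.5785; S(4,2) = 57.3000; S(4,3) = 49.3146; S(4,4) = 42.4420
Terminal payoffs V(N, i) = max(K - S_T, 0):
  V(4,0) = 0.000000; V(4,1) = 0.000000; V(4,2) = 1.940000; V(4,3) = 9.925430; V(4,4) = 16.797996
Backward induction: V(k, i) = exp(-r*dt) * [p * V(k+1, i) + (1-p) * V(k+1, i+1)].
  V(3,0) = exp(-r*dt) * [p*0.000000 + (1-p)*0.000000] = 0.000000
  V(3,1) = exp(-r*dt) * [p*0.000000 + (1-p)*1.940000] = 0.995366
  V(3,2) = exp(-r*dt) * [p*1.940000 + (1-p)*9.925430] = 6.035591
  V(3,3) = exp(-r*dt) * [p*9.925430 + (1-p)*16.797996] = 13.443722
  V(2,0) = exp(-r*dt) * [p*0.000000 + (1-p)*0.995366] = 0.510698
  V(2,1) = exp(-r*dt) * [p*0.995366 + (1-p)*6.035591] = 3.580593
  V(2,2) = exp(-r*dt) * [p*6.035591 + (1-p)*13.443722] = 9.831745
  V(1,0) = exp(-r*dt) * [p*0.510698 + (1-p)*3.580593] = 2.085381
  V(1,1) = exp(-r*dt) * [p*3.580593 + (1-p)*9.831745] = 6.785072
  V(0,0) = exp(-r*dt) * [p*2.085381 + (1-p)*6.785072] = 4.495026

Answer: Price = V(0,0) = 4.4950


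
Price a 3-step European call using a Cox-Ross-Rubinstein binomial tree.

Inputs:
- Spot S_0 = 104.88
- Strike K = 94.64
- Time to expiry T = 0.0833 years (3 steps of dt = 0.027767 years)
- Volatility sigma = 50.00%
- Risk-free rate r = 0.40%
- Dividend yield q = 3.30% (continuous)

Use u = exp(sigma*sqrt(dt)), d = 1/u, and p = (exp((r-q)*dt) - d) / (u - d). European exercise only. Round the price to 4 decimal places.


Answer: Price = V(0,0) = 11.8645

Derivation:
dt = T/N = 0.027767
u = exp(sigma*sqrt(dt)) = 1.086886; d = 1/u = 0.920060
p = (exp((r-q)*dt) - d) / (u - d) = 0.474358
Discount per step: exp(-r*dt) = 0.999889
Stock lattice S(k, i) with i counting down-moves:
  k=0: S(0,0) = 104.8800
  k=1: S(1,0) = 113.9926; S(1,1) = 96.4959
  k=2: S(2,0) = 123.8969; S(2,1) = 104.8800; S(2,2) = 88.7820
  k=3: S(3,0) = 134.6619; S(3,1) = 113.9926; S(3,2) = 96.4959; S(3,3) = 81.6847
Terminal payoffs V(N, i) = max(S_T - K, 0):
  V(3,0) = 40.021852; V(3,1) = 19.352597; V(3,2) = 1.855867; V(3,3) = 0.000000
Backward induction: V(k, i) = exp(-r*dt) * [p * V(k+1, i) + (1-p) * V(k+1, i+1)].
  V(2,0) = exp(-r*dt) * [p*40.021852 + (1-p)*19.352597] = 29.153986
  V(2,1) = exp(-r*dt) * [p*19.352597 + (1-p)*1.855867] = 10.154453
  V(2,2) = exp(-r*dt) * [p*1.855867 + (1-p)*0.000000] = 0.880247
  V(1,0) = exp(-r*dt) * [p*29.153986 + (1-p)*10.154453] = 19.164905
  V(1,1) = exp(-r*dt) * [p*10.154453 + (1-p)*0.880247] = 5.278955
  V(0,0) = exp(-r*dt) * [p*19.164905 + (1-p)*5.278955] = 11.864549


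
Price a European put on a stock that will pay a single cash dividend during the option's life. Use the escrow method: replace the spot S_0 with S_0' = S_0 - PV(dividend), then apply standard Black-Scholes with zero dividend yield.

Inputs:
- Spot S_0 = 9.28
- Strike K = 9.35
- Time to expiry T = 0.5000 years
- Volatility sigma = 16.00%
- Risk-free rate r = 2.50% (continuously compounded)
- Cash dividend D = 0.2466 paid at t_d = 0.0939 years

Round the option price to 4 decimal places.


PV(D) = D * exp(-r * t_d) = 0.2466 * 0.99765525 = 0.24602179
S_0' = S_0 - PV(D) = 9.2800 - 0.24602179 = 9.03397821
d1 = (ln(S_0'/K) + (r + sigma^2/2)*T) / (sigma*sqrt(T)) = -0.13685625
d2 = d1 - sigma*sqrt(T) = -0.24999334
exp(-rT) = 0.98757780
N(-d1) = 0.55442779; N(-d2) = 0.59870375
P = K * exp(-rT) * N(-d2) - S_0' * N(-d1) = 9.3500 * 0.98757780 * 0.59870375 - 9.03397821 * 0.55442779 = 0.5197

Answer: Price = 0.5197


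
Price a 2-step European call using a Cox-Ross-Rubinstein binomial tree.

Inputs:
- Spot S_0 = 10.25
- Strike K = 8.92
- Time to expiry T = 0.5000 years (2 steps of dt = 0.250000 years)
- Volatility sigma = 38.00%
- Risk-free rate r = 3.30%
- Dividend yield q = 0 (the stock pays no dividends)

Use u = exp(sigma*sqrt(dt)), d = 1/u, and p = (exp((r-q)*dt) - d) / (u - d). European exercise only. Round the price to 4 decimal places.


Answer: Price = V(0,0) = 1.9953

Derivation:
dt = T/N = 0.250000
u = exp(sigma*sqrt(dt)) = 1.209250; d = 1/u = 0.826959
p = (exp((r-q)*dt) - d) / (u - d) = 0.474312
Discount per step: exp(-r*dt) = 0.991784
Stock lattice S(k, i) with i counting down-moves:
  k=0: S(0,0) = 10.2500
  k=1: S(1,0) = 12.3948; S(1,1) = 8.4763
  k=2: S(2,0) = 14.9884; S(2,1) = 10.2500; S(2,2) = 7.0096
Terminal payoffs V(N, i) = max(S_T - K, 0):
  V(2,0) = 6.068417; V(2,1) = 1.330000; V(2,2) = 0.000000
Backward induction: V(k, i) = exp(-r*dt) * [p * V(k+1, i) + (1-p) * V(k+1, i+1)].
  V(1,0) = exp(-r*dt) * [p*6.068417 + (1-p)*1.330000] = 3.548096
  V(1,1) = exp(-r*dt) * [p*1.330000 + (1-p)*0.000000] = 0.625652
  V(0,0) = exp(-r*dt) * [p*3.548096 + (1-p)*0.625652] = 1.995273


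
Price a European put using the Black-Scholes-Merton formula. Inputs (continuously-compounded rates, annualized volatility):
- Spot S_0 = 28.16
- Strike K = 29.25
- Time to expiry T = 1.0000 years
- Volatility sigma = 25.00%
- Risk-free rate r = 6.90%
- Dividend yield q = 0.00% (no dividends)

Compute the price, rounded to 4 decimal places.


Answer: Price = 2.3495

Derivation:
d1 = (ln(S/K) + (r - q + 0.5*sigma^2) * T) / (sigma * sqrt(T)) = 0.24909183
d2 = d1 - sigma * sqrt(T) = -0.00090817
exp(-rT) = 0.93332668; exp(-qT) = 1.00000000
P = K * exp(-rT) * N(-d2) - S_0 * exp(-qT) * N(-d1)
N(-d1) = 0.40164487; N(-d2) = 0.50036231
P = 29.2500 * 0.93332668 * 0.50036231 - 28.1600 * 1.00000000 * 0.40164487 = 2.3495


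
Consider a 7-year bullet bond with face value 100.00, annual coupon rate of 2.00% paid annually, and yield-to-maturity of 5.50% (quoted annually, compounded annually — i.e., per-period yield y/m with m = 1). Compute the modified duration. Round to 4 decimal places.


Coupon per period c = face * coupon_rate / m = 2.000000
Periods per year m = 1; per-period yield y/m = 0.055000
Number of cashflows N = 7
Cashflows (t years, CF_t, discount factor 1/(1+y/m)^(m*t), PV):
  t = 1.0000: CF_t = 2.000000, DF = 0.947867, PV = 1.895735
  t = 2.0000: CF_t = 2.000000, DF = 0.898452, PV = 1.796905
  t = 3.0000: CF_t = 2.000000, DF = 0.851614, PV = 1.703227
  t = 4.0000: CF_t = 2.000000, DF = 0.807217, PV = 1.614433
  t = 5.0000: CF_t = 2.000000, DF = 0.765134, PV = 1.530269
  t = 6.0000: CF_t = 2.000000, DF = 0.725246, PV = 1.450492
  t = 7.0000: CF_t = 102.000000, DF = 0.687437, PV = 70.118554
Price P = sum_t PV_t = 80.109615
First compute Macaulay numerator sum_t t * PV_t:
  t * PV_t at t = 1.0000: 1.895735
  t * PV_t at t = 2.0000: 3.593810
  t * PV_t at t = 3.0000: 5.109682
  t * PV_t at t = 4.0000: 6.457734
  t * PV_t at t = 5.0000: 7.651344
  t * PV_t at t = 6.0000: 8.702950
  t * PV_t at t = 7.0000: 490.829881
Macaulay duration D = 524.241135 / 80.109615 = 6.544048
Modified duration = D / (1 + y/m) = 6.544048 / (1 + 0.055000) = 6.202889

Answer: Modified duration = 6.2029


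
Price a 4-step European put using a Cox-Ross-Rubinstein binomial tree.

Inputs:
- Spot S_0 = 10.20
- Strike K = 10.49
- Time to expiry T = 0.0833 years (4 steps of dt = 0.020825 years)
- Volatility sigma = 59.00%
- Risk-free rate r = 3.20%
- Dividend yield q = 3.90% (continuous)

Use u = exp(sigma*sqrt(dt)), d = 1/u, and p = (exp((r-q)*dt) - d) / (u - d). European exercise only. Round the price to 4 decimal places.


Answer: Price = V(0,0) = 0.8598

Derivation:
dt = T/N = 0.020825
u = exp(sigma*sqrt(dt)) = 1.088872; d = 1/u = 0.918382
p = (exp((r-q)*dt) - d) / (u - d) = 0.477872
Discount per step: exp(-r*dt) = 0.999334
Stock lattice S(k, i) with i counting down-moves:
  k=0: S(0,0) = 10.2000
  k=1: S(1,0) = 11.1065; S(1,1) = 9.3675
  k=2: S(2,0) = 12.0935; S(2,1) = 10.2000; S(2,2) = 8.6029
  k=3: S(3,0) = 13.1683; S(3,1) = 11.1065; S(3,2) = 9.3675; S(3,3) = 7.9008
  k=4: S(4,0) = 14.3386; S(4,1) = 12.0935; S(4,2) = 10.2000; S(4,3) = 8.6029; S(4,4) = 7.2559
Terminal payoffs V(N, i) = max(K - S_T, 0):
  V(4,0) = 0.000000; V(4,1) = 0.000000; V(4,2) = 0.290000; V(4,3) = 1.887065; V(4,4) = 3.234069
Backward induction: V(k, i) = exp(-r*dt) * [p * V(k+1, i) + (1-p) * V(k+1, i+1)].
  V(3,0) = exp(-r*dt) * [p*0.000000 + (1-p)*0.000000] = 0.000000
  V(3,1) = exp(-r*dt) * [p*0.000000 + (1-p)*0.290000] = 0.151316
  V(3,2) = exp(-r*dt) * [p*0.290000 + (1-p)*1.887065] = 1.123123
  V(3,3) = exp(-r*dt) * [p*1.887065 + (1-p)*3.234069] = 2.588647
  V(2,0) = exp(-r*dt) * [p*0.000000 + (1-p)*0.151316] = 0.078954
  V(2,1) = exp(-r*dt) * [p*0.151316 + (1-p)*1.123123] = 0.658285
  V(2,2) = exp(-r*dt) * [p*1.123123 + (1-p)*2.588647] = 1.887056
  V(1,0) = exp(-r*dt) * [p*0.078954 + (1-p)*0.658285] = 0.381184
  V(1,1) = exp(-r*dt) * [p*0.658285 + (1-p)*1.887056] = 1.298994
  V(0,0) = exp(-r*dt) * [p*0.381184 + (1-p)*1.298994] = 0.859825


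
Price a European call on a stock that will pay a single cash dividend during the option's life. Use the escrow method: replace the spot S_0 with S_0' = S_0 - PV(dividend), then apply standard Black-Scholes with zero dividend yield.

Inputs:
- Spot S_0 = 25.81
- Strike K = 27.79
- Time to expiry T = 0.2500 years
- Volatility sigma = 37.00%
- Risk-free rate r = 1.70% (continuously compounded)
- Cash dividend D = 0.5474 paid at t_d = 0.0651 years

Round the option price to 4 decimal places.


Answer: Price = 0.9770

Derivation:
PV(D) = D * exp(-r * t_d) = 0.5474 * 0.99889391 = 0.54679453
S_0' = S_0 - PV(D) = 25.8100 - 0.54679453 = 25.26320547
d1 = (ln(S_0'/K) + (r + sigma^2/2)*T) / (sigma*sqrt(T)) = -0.39980938
d2 = d1 - sigma*sqrt(T) = -0.58480938
exp(-rT) = 0.99575902
N(d1) = 0.34464846; N(d2) = 0.27933795
C = S_0' * N(d1) - K * exp(-rT) * N(d2) = 25.26320547 * 0.34464846 - 27.7900 * 0.99575902 * 0.27933795 = 0.9770


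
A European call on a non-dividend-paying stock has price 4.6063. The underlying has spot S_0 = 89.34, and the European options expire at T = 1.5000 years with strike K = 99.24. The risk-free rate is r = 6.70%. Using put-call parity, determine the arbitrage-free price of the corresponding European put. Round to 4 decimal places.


Put-call parity: C - P = S_0 * exp(-qT) - K * exp(-rT).
S_0 * exp(-qT) = 89.3400 * 1.00000000 = 89.34000000
K * exp(-rT) = 99.2400 * 0.90438511 = 89.75117856
P = C - S*exp(-qT) + K*exp(-rT)
P = 4.6063 - 89.34000000 + 89.75117856 = 5.0175

Answer: Put price = 5.0175


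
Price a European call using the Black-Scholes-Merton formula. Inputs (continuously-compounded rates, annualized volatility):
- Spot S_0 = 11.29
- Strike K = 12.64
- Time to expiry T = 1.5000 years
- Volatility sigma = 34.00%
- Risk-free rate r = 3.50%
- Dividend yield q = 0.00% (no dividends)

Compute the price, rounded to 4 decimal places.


d1 = (ln(S/K) + (r - q + 0.5*sigma^2) * T) / (sigma * sqrt(T)) = 0.06304072
d2 = d1 - sigma * sqrt(T) = -0.35337254
exp(-rT) = 0.94885432; exp(-qT) = 1.00000000
C = S_0 * exp(-qT) * N(d1) - K * exp(-rT) * N(d2)
N(d1) = 0.52513296; N(d2) = 0.36190458
C = 11.2900 * 1.00000000 * 0.52513296 - 12.6400 * 0.94885432 * 0.36190458 = 1.5882

Answer: Price = 1.5882


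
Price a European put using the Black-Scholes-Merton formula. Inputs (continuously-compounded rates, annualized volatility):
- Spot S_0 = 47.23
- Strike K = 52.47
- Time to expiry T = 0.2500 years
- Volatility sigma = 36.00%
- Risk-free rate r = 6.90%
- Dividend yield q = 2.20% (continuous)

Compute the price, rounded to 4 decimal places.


Answer: Price = 6.2985

Derivation:
d1 = (ln(S/K) + (r - q + 0.5*sigma^2) * T) / (sigma * sqrt(T)) = -0.42923497
d2 = d1 - sigma * sqrt(T) = -0.60923497
exp(-rT) = 0.98289793; exp(-qT) = 0.99451510
P = K * exp(-rT) * N(-d2) - S_0 * exp(-qT) * N(-d1)
N(-d1) = 0.66612388; N(-d2) = 0.72881565
P = 52.4700 * 0.98289793 * 0.72881565 - 47.2300 * 0.99451510 * 0.66612388 = 6.2985


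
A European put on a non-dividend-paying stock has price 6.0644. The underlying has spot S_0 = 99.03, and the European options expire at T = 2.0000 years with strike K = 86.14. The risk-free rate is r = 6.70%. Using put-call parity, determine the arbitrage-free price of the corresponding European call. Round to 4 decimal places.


Put-call parity: C - P = S_0 * exp(-qT) - K * exp(-rT).
S_0 * exp(-qT) = 99.0300 * 1.00000000 = 99.03000000
K * exp(-rT) = 86.1400 * 0.87459006 = 75.33718816
C = P + S*exp(-qT) - K*exp(-rT)
C = 6.0644 + 99.03000000 - 75.33718816 = 29.7572

Answer: Call price = 29.7572
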